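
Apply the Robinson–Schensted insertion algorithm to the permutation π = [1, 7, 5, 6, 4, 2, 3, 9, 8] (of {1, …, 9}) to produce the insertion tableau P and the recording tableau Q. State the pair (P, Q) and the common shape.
P = [1, 2, 3, 8] / [4, 6, 9] / [5] / [7];  Q = [1, 2, 4, 8] / [3, 7, 9] / [5] / [6];  common shape = (4, 3, 1, 1)

Row-insert the values π_1, π_2, … into P one at a time, bumping the leftmost entry strictly greater than the inserted value down to the next row. The recording tableau Q records, in position (i, j), the step at which that cell was added to P.
  Insert 1 (step 1): P = [1];  Q = [1]
  Insert 7 (step 2): P = [1, 7];  Q = [1, 2]
  Insert 5 (step 3): P = [1, 5] / [7];  Q = [1, 2] / [3]
  Insert 6 (step 4): P = [1, 5, 6] / [7];  Q = [1, 2, 4] / [3]
  Insert 4 (step 5): P = [1, 4, 6] / [5] / [7];  Q = [1, 2, 4] / [3] / [5]
  Insert 2 (step 6): P = [1, 2, 6] / [4] / [5] / [7];  Q = [1, 2, 4] / [3] / [5] / [6]
  Insert 3 (step 7): P = [1, 2, 3] / [4, 6] / [5] / [7];  Q = [1, 2, 4] / [3, 7] / [5] / [6]
  Insert 9 (step 8): P = [1, 2, 3, 9] / [4, 6] / [5] / [7];  Q = [1, 2, 4, 8] / [3, 7] / [5] / [6]
  Insert 8 (step 9): P = [1, 2, 3, 8] / [4, 6, 9] / [5] / [7];  Q = [1, 2, 4, 8] / [3, 7, 9] / [5] / [6]
Final shape: (4, 3, 1, 1).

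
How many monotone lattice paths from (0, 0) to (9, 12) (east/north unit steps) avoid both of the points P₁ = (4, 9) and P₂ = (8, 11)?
Number of paths = 124176

Inclusion–exclusion. Total paths: C(21, 9) = 293930. Through P₁: C(13, 4)·C(8, 5) = 40040. Through P₂: C(19, 8)·C(2, 1) = 151164. Since P₁ is strictly southwest of P₂, a monotone path through both must visit P₁ then P₂; paths through both = C(13, 4)·C(6, 4)·C(2, 1) = 21450. Avoid both = 293930 − 40040 − 151164 + 21450 = 124176.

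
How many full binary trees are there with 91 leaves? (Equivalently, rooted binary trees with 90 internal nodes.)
C_90 = 1000134600800354781929399250536541864362461089950800

These full binary trees are counted by the Catalan number C_n = (1/(n + 1)) · C(2n, n). For n = 90: C_90 = (1/91) · C(180, 90) = 91012248672832285155575331798825309656983959185522800/91 = 1000134600800354781929399250536541864362461089950800.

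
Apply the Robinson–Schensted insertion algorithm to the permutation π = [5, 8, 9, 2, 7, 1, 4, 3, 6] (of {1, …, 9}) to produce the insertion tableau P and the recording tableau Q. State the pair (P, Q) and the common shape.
P = [1, 3, 6] / [2, 4, 9] / [5, 7] / [8];  Q = [1, 2, 3] / [4, 5, 9] / [6, 7] / [8];  common shape = (3, 3, 2, 1)

Row-insert the values π_1, π_2, … into P one at a time, bumping the leftmost entry strictly greater than the inserted value down to the next row. The recording tableau Q records, in position (i, j), the step at which that cell was added to P.
  Insert 5 (step 1): P = [5];  Q = [1]
  Insert 8 (step 2): P = [5, 8];  Q = [1, 2]
  Insert 9 (step 3): P = [5, 8, 9];  Q = [1, 2, 3]
  Insert 2 (step 4): P = [2, 8, 9] / [5];  Q = [1, 2, 3] / [4]
  Insert 7 (step 5): P = [2, 7, 9] / [5, 8];  Q = [1, 2, 3] / [4, 5]
  Insert 1 (step 6): P = [1, 7, 9] / [2, 8] / [5];  Q = [1, 2, 3] / [4, 5] / [6]
  Insert 4 (step 7): P = [1, 4, 9] / [2, 7] / [5, 8];  Q = [1, 2, 3] / [4, 5] / [6, 7]
  Insert 3 (step 8): P = [1, 3, 9] / [2, 4] / [5, 7] / [8];  Q = [1, 2, 3] / [4, 5] / [6, 7] / [8]
  Insert 6 (step 9): P = [1, 3, 6] / [2, 4, 9] / [5, 7] / [8];  Q = [1, 2, 3] / [4, 5, 9] / [6, 7] / [8]
Final shape: (3, 3, 2, 1).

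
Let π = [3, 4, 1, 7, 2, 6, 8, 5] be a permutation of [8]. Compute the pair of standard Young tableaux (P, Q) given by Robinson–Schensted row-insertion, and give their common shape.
P = [1, 2, 5, 8] / [3, 4, 6] / [7];  Q = [1, 2, 4, 7] / [3, 5, 6] / [8];  common shape = (4, 3, 1)

Row-insert the values π_1, π_2, … into P one at a time, bumping the leftmost entry strictly greater than the inserted value down to the next row. The recording tableau Q records, in position (i, j), the step at which that cell was added to P.
  Insert 3 (step 1): P = [3];  Q = [1]
  Insert 4 (step 2): P = [3, 4];  Q = [1, 2]
  Insert 1 (step 3): P = [1, 4] / [3];  Q = [1, 2] / [3]
  Insert 7 (step 4): P = [1, 4, 7] / [3];  Q = [1, 2, 4] / [3]
  Insert 2 (step 5): P = [1, 2, 7] / [3, 4];  Q = [1, 2, 4] / [3, 5]
  Insert 6 (step 6): P = [1, 2, 6] / [3, 4, 7];  Q = [1, 2, 4] / [3, 5, 6]
  Insert 8 (step 7): P = [1, 2, 6, 8] / [3, 4, 7];  Q = [1, 2, 4, 7] / [3, 5, 6]
  Insert 5 (step 8): P = [1, 2, 5, 8] / [3, 4, 6] / [7];  Q = [1, 2, 4, 7] / [3, 5, 6] / [8]
Final shape: (4, 3, 1).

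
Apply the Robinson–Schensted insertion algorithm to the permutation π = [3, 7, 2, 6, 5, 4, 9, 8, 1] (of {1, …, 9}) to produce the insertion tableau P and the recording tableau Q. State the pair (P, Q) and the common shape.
P = [1, 4, 8] / [2, 5, 9] / [3] / [6] / [7];  Q = [1, 2, 7] / [3, 4, 8] / [5] / [6] / [9];  common shape = (3, 3, 1, 1, 1)

Row-insert the values π_1, π_2, … into P one at a time, bumping the leftmost entry strictly greater than the inserted value down to the next row. The recording tableau Q records, in position (i, j), the step at which that cell was added to P.
  Insert 3 (step 1): P = [3];  Q = [1]
  Insert 7 (step 2): P = [3, 7];  Q = [1, 2]
  Insert 2 (step 3): P = [2, 7] / [3];  Q = [1, 2] / [3]
  Insert 6 (step 4): P = [2, 6] / [3, 7];  Q = [1, 2] / [3, 4]
  Insert 5 (step 5): P = [2, 5] / [3, 6] / [7];  Q = [1, 2] / [3, 4] / [5]
  Insert 4 (step 6): P = [2, 4] / [3, 5] / [6] / [7];  Q = [1, 2] / [3, 4] / [5] / [6]
  Insert 9 (step 7): P = [2, 4, 9] / [3, 5] / [6] / [7];  Q = [1, 2, 7] / [3, 4] / [5] / [6]
  Insert 8 (step 8): P = [2, 4, 8] / [3, 5, 9] / [6] / [7];  Q = [1, 2, 7] / [3, 4, 8] / [5] / [6]
  Insert 1 (step 9): P = [1, 4, 8] / [2, 5, 9] / [3] / [6] / [7];  Q = [1, 2, 7] / [3, 4, 8] / [5] / [6] / [9]
Final shape: (3, 3, 1, 1, 1).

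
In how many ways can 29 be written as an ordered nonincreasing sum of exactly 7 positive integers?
p(29, 7 parts) = 522

Partitions of n into exactly k parts are in bijection with partitions of n − k into at most k parts (subtract 1 from each part). So p(29, exactly 7) = p(22, parts ≤ 7). Computing via the recurrence p(m, j) = p(m, j−1) + p(m−j, j) gives 522.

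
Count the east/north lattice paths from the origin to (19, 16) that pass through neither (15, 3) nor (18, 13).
Number of paths = 3233908074

Inclusion–exclusion. Total paths: C(35, 19) = 4059928950. Through P₁: C(18, 15)·C(17, 4) = 1942080. Through P₂: C(31, 18)·C(4, 1) = 825012300. Since P₁ is strictly southwest of P₂, a monotone path through both must visit P₁ then P₂; paths through both = C(18, 15)·C(13, 3)·C(4, 1) = 933504. Avoid both = 4059928950 − 1942080 − 825012300 + 933504 = 3233908074.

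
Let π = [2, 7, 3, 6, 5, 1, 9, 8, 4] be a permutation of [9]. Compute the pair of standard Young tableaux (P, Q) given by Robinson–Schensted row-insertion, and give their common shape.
P = [1, 3, 4, 8] / [2, 5] / [6, 9] / [7];  Q = [1, 2, 4, 7] / [3, 8] / [5, 9] / [6];  common shape = (4, 2, 2, 1)

Row-insert the values π_1, π_2, … into P one at a time, bumping the leftmost entry strictly greater than the inserted value down to the next row. The recording tableau Q records, in position (i, j), the step at which that cell was added to P.
  Insert 2 (step 1): P = [2];  Q = [1]
  Insert 7 (step 2): P = [2, 7];  Q = [1, 2]
  Insert 3 (step 3): P = [2, 3] / [7];  Q = [1, 2] / [3]
  Insert 6 (step 4): P = [2, 3, 6] / [7];  Q = [1, 2, 4] / [3]
  Insert 5 (step 5): P = [2, 3, 5] / [6] / [7];  Q = [1, 2, 4] / [3] / [5]
  Insert 1 (step 6): P = [1, 3, 5] / [2] / [6] / [7];  Q = [1, 2, 4] / [3] / [5] / [6]
  Insert 9 (step 7): P = [1, 3, 5, 9] / [2] / [6] / [7];  Q = [1, 2, 4, 7] / [3] / [5] / [6]
  Insert 8 (step 8): P = [1, 3, 5, 8] / [2, 9] / [6] / [7];  Q = [1, 2, 4, 7] / [3, 8] / [5] / [6]
  Insert 4 (step 9): P = [1, 3, 4, 8] / [2, 5] / [6, 9] / [7];  Q = [1, 2, 4, 7] / [3, 8] / [5, 9] / [6]
Final shape: (4, 2, 2, 1).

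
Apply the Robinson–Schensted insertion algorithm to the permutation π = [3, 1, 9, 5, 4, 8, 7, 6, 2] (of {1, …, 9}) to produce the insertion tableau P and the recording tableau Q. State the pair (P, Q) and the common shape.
P = [1, 2, 6] / [3, 4, 7] / [5] / [8] / [9];  Q = [1, 3, 6] / [2, 4, 7] / [5] / [8] / [9];  common shape = (3, 3, 1, 1, 1)

Row-insert the values π_1, π_2, … into P one at a time, bumping the leftmost entry strictly greater than the inserted value down to the next row. The recording tableau Q records, in position (i, j), the step at which that cell was added to P.
  Insert 3 (step 1): P = [3];  Q = [1]
  Insert 1 (step 2): P = [1] / [3];  Q = [1] / [2]
  Insert 9 (step 3): P = [1, 9] / [3];  Q = [1, 3] / [2]
  Insert 5 (step 4): P = [1, 5] / [3, 9];  Q = [1, 3] / [2, 4]
  Insert 4 (step 5): P = [1, 4] / [3, 5] / [9];  Q = [1, 3] / [2, 4] / [5]
  Insert 8 (step 6): P = [1, 4, 8] / [3, 5] / [9];  Q = [1, 3, 6] / [2, 4] / [5]
  Insert 7 (step 7): P = [1, 4, 7] / [3, 5, 8] / [9];  Q = [1, 3, 6] / [2, 4, 7] / [5]
  Insert 6 (step 8): P = [1, 4, 6] / [3, 5, 7] / [8] / [9];  Q = [1, 3, 6] / [2, 4, 7] / [5] / [8]
  Insert 2 (step 9): P = [1, 2, 6] / [3, 4, 7] / [5] / [8] / [9];  Q = [1, 3, 6] / [2, 4, 7] / [5] / [8] / [9]
Final shape: (3, 3, 1, 1, 1).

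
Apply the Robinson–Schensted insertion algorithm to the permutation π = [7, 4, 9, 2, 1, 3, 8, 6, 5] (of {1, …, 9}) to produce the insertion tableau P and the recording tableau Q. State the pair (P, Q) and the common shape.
P = [1, 3, 5] / [2, 6] / [4, 8] / [7, 9];  Q = [1, 3, 7] / [2, 6] / [4, 8] / [5, 9];  common shape = (3, 2, 2, 2)

Row-insert the values π_1, π_2, … into P one at a time, bumping the leftmost entry strictly greater than the inserted value down to the next row. The recording tableau Q records, in position (i, j), the step at which that cell was added to P.
  Insert 7 (step 1): P = [7];  Q = [1]
  Insert 4 (step 2): P = [4] / [7];  Q = [1] / [2]
  Insert 9 (step 3): P = [4, 9] / [7];  Q = [1, 3] / [2]
  Insert 2 (step 4): P = [2, 9] / [4] / [7];  Q = [1, 3] / [2] / [4]
  Insert 1 (step 5): P = [1, 9] / [2] / [4] / [7];  Q = [1, 3] / [2] / [4] / [5]
  Insert 3 (step 6): P = [1, 3] / [2, 9] / [4] / [7];  Q = [1, 3] / [2, 6] / [4] / [5]
  Insert 8 (step 7): P = [1, 3, 8] / [2, 9] / [4] / [7];  Q = [1, 3, 7] / [2, 6] / [4] / [5]
  Insert 6 (step 8): P = [1, 3, 6] / [2, 8] / [4, 9] / [7];  Q = [1, 3, 7] / [2, 6] / [4, 8] / [5]
  Insert 5 (step 9): P = [1, 3, 5] / [2, 6] / [4, 8] / [7, 9];  Q = [1, 3, 7] / [2, 6] / [4, 8] / [5, 9]
Final shape: (3, 2, 2, 2).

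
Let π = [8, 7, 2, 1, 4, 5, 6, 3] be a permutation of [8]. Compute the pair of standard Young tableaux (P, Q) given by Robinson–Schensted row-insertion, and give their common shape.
P = [1, 3, 5, 6] / [2, 4] / [7] / [8];  Q = [1, 5, 6, 7] / [2, 8] / [3] / [4];  common shape = (4, 2, 1, 1)

Row-insert the values π_1, π_2, … into P one at a time, bumping the leftmost entry strictly greater than the inserted value down to the next row. The recording tableau Q records, in position (i, j), the step at which that cell was added to P.
  Insert 8 (step 1): P = [8];  Q = [1]
  Insert 7 (step 2): P = [7] / [8];  Q = [1] / [2]
  Insert 2 (step 3): P = [2] / [7] / [8];  Q = [1] / [2] / [3]
  Insert 1 (step 4): P = [1] / [2] / [7] / [8];  Q = [1] / [2] / [3] / [4]
  Insert 4 (step 5): P = [1, 4] / [2] / [7] / [8];  Q = [1, 5] / [2] / [3] / [4]
  Insert 5 (step 6): P = [1, 4, 5] / [2] / [7] / [8];  Q = [1, 5, 6] / [2] / [3] / [4]
  Insert 6 (step 7): P = [1, 4, 5, 6] / [2] / [7] / [8];  Q = [1, 5, 6, 7] / [2] / [3] / [4]
  Insert 3 (step 8): P = [1, 3, 5, 6] / [2, 4] / [7] / [8];  Q = [1, 5, 6, 7] / [2, 8] / [3] / [4]
Final shape: (4, 2, 1, 1).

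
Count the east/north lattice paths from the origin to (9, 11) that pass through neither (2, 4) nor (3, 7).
Number of paths = 103880

Inclusion–exclusion. Total paths: C(20, 9) = 167960. Through P₁: C(6, 2)·C(14, 7) = 51480. Through P₂: C(10, 3)·C(10, 6) = 25200. Since P₁ is strictly southwest of P₂, a monotone path through both must visit P₁ then P₂; paths through both = C(6, 2)·C(4, 1)·C(10, 6) = 12600. Avoid both = 167960 − 51480 − 25200 + 12600 = 103880.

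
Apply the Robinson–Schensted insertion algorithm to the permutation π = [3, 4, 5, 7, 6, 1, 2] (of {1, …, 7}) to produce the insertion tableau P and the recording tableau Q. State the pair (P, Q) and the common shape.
P = [1, 2, 5, 6] / [3, 4] / [7];  Q = [1, 2, 3, 4] / [5, 7] / [6];  common shape = (4, 2, 1)

Row-insert the values π_1, π_2, … into P one at a time, bumping the leftmost entry strictly greater than the inserted value down to the next row. The recording tableau Q records, in position (i, j), the step at which that cell was added to P.
  Insert 3 (step 1): P = [3];  Q = [1]
  Insert 4 (step 2): P = [3, 4];  Q = [1, 2]
  Insert 5 (step 3): P = [3, 4, 5];  Q = [1, 2, 3]
  Insert 7 (step 4): P = [3, 4, 5, 7];  Q = [1, 2, 3, 4]
  Insert 6 (step 5): P = [3, 4, 5, 6] / [7];  Q = [1, 2, 3, 4] / [5]
  Insert 1 (step 6): P = [1, 4, 5, 6] / [3] / [7];  Q = [1, 2, 3, 4] / [5] / [6]
  Insert 2 (step 7): P = [1, 2, 5, 6] / [3, 4] / [7];  Q = [1, 2, 3, 4] / [5, 7] / [6]
Final shape: (4, 2, 1).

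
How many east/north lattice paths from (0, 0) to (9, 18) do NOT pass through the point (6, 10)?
Number of paths = 3365505

Total paths from (0, 0) to (9, 18): C(27, 9) = 4686825. Paths through (6, 10): (paths (0, 0) → (6, 10)) × (paths (6, 10) → (9, 18)) = C(16, 6) · C(11, 3) = 8008 · 165 = 1321320. Avoidance count = 4686825 − 1321320 = 3365505.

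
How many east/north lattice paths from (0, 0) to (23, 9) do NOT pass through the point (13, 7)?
Number of paths = 22932480

Total paths from (0, 0) to (23, 9): C(32, 23) = 28048800. Paths through (13, 7): (paths (0, 0) → (13, 7)) × (paths (13, 7) → (23, 9)) = C(20, 13) · C(12, 10) = 77520 · 66 = 5116320. Avoidance count = 28048800 − 5116320 = 22932480.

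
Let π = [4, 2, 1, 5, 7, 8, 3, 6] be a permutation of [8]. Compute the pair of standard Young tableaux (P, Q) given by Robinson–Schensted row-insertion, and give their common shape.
P = [1, 3, 6, 8] / [2, 5, 7] / [4];  Q = [1, 4, 5, 6] / [2, 7, 8] / [3];  common shape = (4, 3, 1)

Row-insert the values π_1, π_2, … into P one at a time, bumping the leftmost entry strictly greater than the inserted value down to the next row. The recording tableau Q records, in position (i, j), the step at which that cell was added to P.
  Insert 4 (step 1): P = [4];  Q = [1]
  Insert 2 (step 2): P = [2] / [4];  Q = [1] / [2]
  Insert 1 (step 3): P = [1] / [2] / [4];  Q = [1] / [2] / [3]
  Insert 5 (step 4): P = [1, 5] / [2] / [4];  Q = [1, 4] / [2] / [3]
  Insert 7 (step 5): P = [1, 5, 7] / [2] / [4];  Q = [1, 4, 5] / [2] / [3]
  Insert 8 (step 6): P = [1, 5, 7, 8] / [2] / [4];  Q = [1, 4, 5, 6] / [2] / [3]
  Insert 3 (step 7): P = [1, 3, 7, 8] / [2, 5] / [4];  Q = [1, 4, 5, 6] / [2, 7] / [3]
  Insert 6 (step 8): P = [1, 3, 6, 8] / [2, 5, 7] / [4];  Q = [1, 4, 5, 6] / [2, 7, 8] / [3]
Final shape: (4, 3, 1).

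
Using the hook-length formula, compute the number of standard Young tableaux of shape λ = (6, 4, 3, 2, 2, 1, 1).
# SYT of shape (6, 4, 3, 2, 2, 1, 1) = 64664600

Hook-length formula: f^λ = n! / Π hook(c), product over all cells c of the Young diagram. For λ = (6, 4, 3, 2, 2, 1, 1), n = 19 boxes. Hook lengths by row (left-to-right, top-to-bottom): [12, 9, 6, 4, 2, 1]; [9, 6, 3, 1]; [7, 4, 1]; [5, 2]; [4, 1]; [2]; [1]. Product of hooks = 1881169920. So f^λ = 19! / 1881169920 = 121645100408832000 / 1881169920 = 64664600.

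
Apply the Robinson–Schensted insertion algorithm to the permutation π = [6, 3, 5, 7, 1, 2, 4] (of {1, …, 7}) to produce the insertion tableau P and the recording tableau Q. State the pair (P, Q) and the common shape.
P = [1, 2, 4] / [3, 5, 7] / [6];  Q = [1, 3, 4] / [2, 6, 7] / [5];  common shape = (3, 3, 1)

Row-insert the values π_1, π_2, … into P one at a time, bumping the leftmost entry strictly greater than the inserted value down to the next row. The recording tableau Q records, in position (i, j), the step at which that cell was added to P.
  Insert 6 (step 1): P = [6];  Q = [1]
  Insert 3 (step 2): P = [3] / [6];  Q = [1] / [2]
  Insert 5 (step 3): P = [3, 5] / [6];  Q = [1, 3] / [2]
  Insert 7 (step 4): P = [3, 5, 7] / [6];  Q = [1, 3, 4] / [2]
  Insert 1 (step 5): P = [1, 5, 7] / [3] / [6];  Q = [1, 3, 4] / [2] / [5]
  Insert 2 (step 6): P = [1, 2, 7] / [3, 5] / [6];  Q = [1, 3, 4] / [2, 6] / [5]
  Insert 4 (step 7): P = [1, 2, 4] / [3, 5, 7] / [6];  Q = [1, 3, 4] / [2, 6, 7] / [5]
Final shape: (3, 3, 1).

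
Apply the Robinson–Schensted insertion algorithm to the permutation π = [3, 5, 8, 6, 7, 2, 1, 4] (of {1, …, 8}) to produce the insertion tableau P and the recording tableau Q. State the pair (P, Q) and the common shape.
P = [1, 4, 6, 7] / [2, 5] / [3] / [8];  Q = [1, 2, 3, 5] / [4, 8] / [6] / [7];  common shape = (4, 2, 1, 1)

Row-insert the values π_1, π_2, … into P one at a time, bumping the leftmost entry strictly greater than the inserted value down to the next row. The recording tableau Q records, in position (i, j), the step at which that cell was added to P.
  Insert 3 (step 1): P = [3];  Q = [1]
  Insert 5 (step 2): P = [3, 5];  Q = [1, 2]
  Insert 8 (step 3): P = [3, 5, 8];  Q = [1, 2, 3]
  Insert 6 (step 4): P = [3, 5, 6] / [8];  Q = [1, 2, 3] / [4]
  Insert 7 (step 5): P = [3, 5, 6, 7] / [8];  Q = [1, 2, 3, 5] / [4]
  Insert 2 (step 6): P = [2, 5, 6, 7] / [3] / [8];  Q = [1, 2, 3, 5] / [4] / [6]
  Insert 1 (step 7): P = [1, 5, 6, 7] / [2] / [3] / [8];  Q = [1, 2, 3, 5] / [4] / [6] / [7]
  Insert 4 (step 8): P = [1, 4, 6, 7] / [2, 5] / [3] / [8];  Q = [1, 2, 3, 5] / [4, 8] / [6] / [7]
Final shape: (4, 2, 1, 1).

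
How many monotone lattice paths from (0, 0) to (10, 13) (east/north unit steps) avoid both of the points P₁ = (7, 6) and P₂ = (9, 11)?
Number of paths = 542374

Inclusion–exclusion. Total paths: C(23, 10) = 1144066. Through P₁: C(13, 7)·C(10, 3) = 205920. Through P₂: C(20, 9)·C(3, 1) = 503880. Since P₁ is strictly southwest of P₂, a monotone path through both must visit P₁ then P₂; paths through both = C(13, 7)·C(7, 2)·C(3, 1) = 108108. Avoid both = 1144066 − 205920 − 503880 + 108108 = 542374.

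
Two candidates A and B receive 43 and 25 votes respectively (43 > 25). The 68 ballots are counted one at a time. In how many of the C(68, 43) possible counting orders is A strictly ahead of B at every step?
Strict-lead orderings = 700533885926386512

Total orderings of the 68 votes with 43 for A: C(68, 43) = 2646461346833015712. By the Bertrand ballot formula (Cycle Lemma / reflection principle), the number of orderings in which A is strictly ahead of B throughout is (p − q)/(p + q) · C(p + q, p) = (43 − 25)/(43 + 25) · 2646461346833015712 = 700533885926386512.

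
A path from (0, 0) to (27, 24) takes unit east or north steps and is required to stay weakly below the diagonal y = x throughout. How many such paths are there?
Number of paths = 32798844771700

By the reflection principle (André's argument), the number of monotone paths to (27, 24) with n ≤ m that never go above y = x is C(51, 27) − C(51, 28) = 229591913401900 − 196793068630200 = 32798844771700.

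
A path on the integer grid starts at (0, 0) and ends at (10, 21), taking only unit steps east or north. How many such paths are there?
Number of paths = 44352165

A monotone lattice path from (0, 0) to (10, 21) consists of 10 east steps and 21 north steps in some order, so it is determined by which 10 of the 31 steps are east. The count is C(31, 10) = 44352165.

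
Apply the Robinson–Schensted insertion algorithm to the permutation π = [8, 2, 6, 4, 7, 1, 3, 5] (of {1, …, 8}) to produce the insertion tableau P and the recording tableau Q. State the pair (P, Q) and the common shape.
P = [1, 3, 5] / [2, 4, 7] / [6] / [8];  Q = [1, 3, 5] / [2, 7, 8] / [4] / [6];  common shape = (3, 3, 1, 1)

Row-insert the values π_1, π_2, … into P one at a time, bumping the leftmost entry strictly greater than the inserted value down to the next row. The recording tableau Q records, in position (i, j), the step at which that cell was added to P.
  Insert 8 (step 1): P = [8];  Q = [1]
  Insert 2 (step 2): P = [2] / [8];  Q = [1] / [2]
  Insert 6 (step 3): P = [2, 6] / [8];  Q = [1, 3] / [2]
  Insert 4 (step 4): P = [2, 4] / [6] / [8];  Q = [1, 3] / [2] / [4]
  Insert 7 (step 5): P = [2, 4, 7] / [6] / [8];  Q = [1, 3, 5] / [2] / [4]
  Insert 1 (step 6): P = [1, 4, 7] / [2] / [6] / [8];  Q = [1, 3, 5] / [2] / [4] / [6]
  Insert 3 (step 7): P = [1, 3, 7] / [2, 4] / [6] / [8];  Q = [1, 3, 5] / [2, 7] / [4] / [6]
  Insert 5 (step 8): P = [1, 3, 5] / [2, 4, 7] / [6] / [8];  Q = [1, 3, 5] / [2, 7, 8] / [4] / [6]
Final shape: (3, 3, 1, 1).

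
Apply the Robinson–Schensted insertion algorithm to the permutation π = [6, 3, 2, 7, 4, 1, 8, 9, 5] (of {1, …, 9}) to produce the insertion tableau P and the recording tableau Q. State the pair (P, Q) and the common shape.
P = [1, 4, 5, 9] / [2, 7, 8] / [3] / [6];  Q = [1, 4, 7, 8] / [2, 5, 9] / [3] / [6];  common shape = (4, 3, 1, 1)

Row-insert the values π_1, π_2, … into P one at a time, bumping the leftmost entry strictly greater than the inserted value down to the next row. The recording tableau Q records, in position (i, j), the step at which that cell was added to P.
  Insert 6 (step 1): P = [6];  Q = [1]
  Insert 3 (step 2): P = [3] / [6];  Q = [1] / [2]
  Insert 2 (step 3): P = [2] / [3] / [6];  Q = [1] / [2] / [3]
  Insert 7 (step 4): P = [2, 7] / [3] / [6];  Q = [1, 4] / [2] / [3]
  Insert 4 (step 5): P = [2, 4] / [3, 7] / [6];  Q = [1, 4] / [2, 5] / [3]
  Insert 1 (step 6): P = [1, 4] / [2, 7] / [3] / [6];  Q = [1, 4] / [2, 5] / [3] / [6]
  Insert 8 (step 7): P = [1, 4, 8] / [2, 7] / [3] / [6];  Q = [1, 4, 7] / [2, 5] / [3] / [6]
  Insert 9 (step 8): P = [1, 4, 8, 9] / [2, 7] / [3] / [6];  Q = [1, 4, 7, 8] / [2, 5] / [3] / [6]
  Insert 5 (step 9): P = [1, 4, 5, 9] / [2, 7, 8] / [3] / [6];  Q = [1, 4, 7, 8] / [2, 5, 9] / [3] / [6]
Final shape: (4, 3, 1, 1).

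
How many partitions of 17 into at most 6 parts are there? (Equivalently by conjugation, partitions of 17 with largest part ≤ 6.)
p(17, parts ≤ 6) = 163

Use the recurrence p(n, m) = p(n, m−1) + p(n−m, m): either the largest part is < m (count p(n, m−1)) or the largest part is exactly m (remove one copy of m, count p(n−m, m)). With p(0, ·) = 1 this gives p(17, parts ≤ 6) = 163. (By conjugating Young diagrams, this also counts partitions of 17 into at most 6 parts.)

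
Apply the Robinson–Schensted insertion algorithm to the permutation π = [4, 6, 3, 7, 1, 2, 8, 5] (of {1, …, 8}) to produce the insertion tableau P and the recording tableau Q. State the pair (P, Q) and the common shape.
P = [1, 2, 5, 8] / [3, 6, 7] / [4];  Q = [1, 2, 4, 7] / [3, 6, 8] / [5];  common shape = (4, 3, 1)

Row-insert the values π_1, π_2, … into P one at a time, bumping the leftmost entry strictly greater than the inserted value down to the next row. The recording tableau Q records, in position (i, j), the step at which that cell was added to P.
  Insert 4 (step 1): P = [4];  Q = [1]
  Insert 6 (step 2): P = [4, 6];  Q = [1, 2]
  Insert 3 (step 3): P = [3, 6] / [4];  Q = [1, 2] / [3]
  Insert 7 (step 4): P = [3, 6, 7] / [4];  Q = [1, 2, 4] / [3]
  Insert 1 (step 5): P = [1, 6, 7] / [3] / [4];  Q = [1, 2, 4] / [3] / [5]
  Insert 2 (step 6): P = [1, 2, 7] / [3, 6] / [4];  Q = [1, 2, 4] / [3, 6] / [5]
  Insert 8 (step 7): P = [1, 2, 7, 8] / [3, 6] / [4];  Q = [1, 2, 4, 7] / [3, 6] / [5]
  Insert 5 (step 8): P = [1, 2, 5, 8] / [3, 6, 7] / [4];  Q = [1, 2, 4, 7] / [3, 6, 8] / [5]
Final shape: (4, 3, 1).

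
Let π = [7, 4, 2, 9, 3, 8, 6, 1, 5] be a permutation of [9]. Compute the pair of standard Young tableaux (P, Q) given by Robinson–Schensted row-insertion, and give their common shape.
P = [1, 3, 5] / [2, 6] / [4, 8] / [7, 9];  Q = [1, 4, 6] / [2, 5] / [3, 7] / [8, 9];  common shape = (3, 2, 2, 2)

Row-insert the values π_1, π_2, … into P one at a time, bumping the leftmost entry strictly greater than the inserted value down to the next row. The recording tableau Q records, in position (i, j), the step at which that cell was added to P.
  Insert 7 (step 1): P = [7];  Q = [1]
  Insert 4 (step 2): P = [4] / [7];  Q = [1] / [2]
  Insert 2 (step 3): P = [2] / [4] / [7];  Q = [1] / [2] / [3]
  Insert 9 (step 4): P = [2, 9] / [4] / [7];  Q = [1, 4] / [2] / [3]
  Insert 3 (step 5): P = [2, 3] / [4, 9] / [7];  Q = [1, 4] / [2, 5] / [3]
  Insert 8 (step 6): P = [2, 3, 8] / [4, 9] / [7];  Q = [1, 4, 6] / [2, 5] / [3]
  Insert 6 (step 7): P = [2, 3, 6] / [4, 8] / [7, 9];  Q = [1, 4, 6] / [2, 5] / [3, 7]
  Insert 1 (step 8): P = [1, 3, 6] / [2, 8] / [4, 9] / [7];  Q = [1, 4, 6] / [2, 5] / [3, 7] / [8]
  Insert 5 (step 9): P = [1, 3, 5] / [2, 6] / [4, 8] / [7, 9];  Q = [1, 4, 6] / [2, 5] / [3, 7] / [8, 9]
Final shape: (3, 2, 2, 2).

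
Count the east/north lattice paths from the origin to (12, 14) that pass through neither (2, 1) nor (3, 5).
Number of paths = 4232082

Inclusion–exclusion. Total paths: C(26, 12) = 9657700. Through P₁: C(3, 2)·C(23, 10) = 3432198. Through P₂: C(8, 3)·C(18, 9) = 2722720. Since P₁ is strictly southwest of P₂, a monotone path through both must visit P₁ then P₂; paths through both = C(3, 2)·C(5, 1)·C(18, 9) = 729300. Avoid both = 9657700 − 3432198 − 2722720 + 729300 = 4232082.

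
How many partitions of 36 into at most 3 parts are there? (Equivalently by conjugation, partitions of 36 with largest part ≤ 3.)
p(36, parts ≤ 3) = 127

Use the recurrence p(n, m) = p(n, m−1) + p(n−m, m): either the largest part is < m (count p(n, m−1)) or the largest part is exactly m (remove one copy of m, count p(n−m, m)). With p(0, ·) = 1 this gives p(36, parts ≤ 3) = 127. (By conjugating Young diagrams, this also counts partitions of 36 into at most 3 parts.)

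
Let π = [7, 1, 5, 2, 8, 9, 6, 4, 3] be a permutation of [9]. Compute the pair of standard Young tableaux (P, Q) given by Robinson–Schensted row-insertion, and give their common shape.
P = [1, 2, 3, 9] / [4, 6] / [5, 8] / [7];  Q = [1, 3, 5, 6] / [2, 7] / [4, 8] / [9];  common shape = (4, 2, 2, 1)

Row-insert the values π_1, π_2, … into P one at a time, bumping the leftmost entry strictly greater than the inserted value down to the next row. The recording tableau Q records, in position (i, j), the step at which that cell was added to P.
  Insert 7 (step 1): P = [7];  Q = [1]
  Insert 1 (step 2): P = [1] / [7];  Q = [1] / [2]
  Insert 5 (step 3): P = [1, 5] / [7];  Q = [1, 3] / [2]
  Insert 2 (step 4): P = [1, 2] / [5] / [7];  Q = [1, 3] / [2] / [4]
  Insert 8 (step 5): P = [1, 2, 8] / [5] / [7];  Q = [1, 3, 5] / [2] / [4]
  Insert 9 (step 6): P = [1, 2, 8, 9] / [5] / [7];  Q = [1, 3, 5, 6] / [2] / [4]
  Insert 6 (step 7): P = [1, 2, 6, 9] / [5, 8] / [7];  Q = [1, 3, 5, 6] / [2, 7] / [4]
  Insert 4 (step 8): P = [1, 2, 4, 9] / [5, 6] / [7, 8];  Q = [1, 3, 5, 6] / [2, 7] / [4, 8]
  Insert 3 (step 9): P = [1, 2, 3, 9] / [4, 6] / [5, 8] / [7];  Q = [1, 3, 5, 6] / [2, 7] / [4, 8] / [9]
Final shape: (4, 2, 2, 1).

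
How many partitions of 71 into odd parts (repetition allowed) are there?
p_odd(71) = 32992

Enumerate partitions using only odd parts via the recurrence o(n, m) = o(n, m−2) + o(n−m, m) over odd m, starting from the largest odd part ≤ n. This gives p_odd(71) = 32992. (Euler's theorem: equals the count of distinct-part partitions.)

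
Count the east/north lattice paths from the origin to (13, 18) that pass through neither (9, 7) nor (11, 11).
Number of paths = 171419523

Inclusion–exclusion. Total paths: C(31, 13) = 206253075. Through P₁: C(16, 9)·C(15, 4) = 15615600. Through P₂: C(22, 11)·C(9, 2) = 25395552. Since P₁ is strictly southwest of P₂, a monotone path through both must visit P₁ then P₂; paths through both = C(16, 9)·C(6, 2)·C(9, 2) = 6177600. Avoid both = 206253075 − 15615600 − 25395552 + 6177600 = 171419523.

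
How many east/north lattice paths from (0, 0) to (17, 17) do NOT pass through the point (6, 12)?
Number of paths = 2252518668

Total paths from (0, 0) to (17, 17): C(34, 17) = 2333606220. Paths through (6, 12): (paths (0, 0) → (6, 12)) × (paths (6, 12) → (17, 17)) = C(18, 6) · C(16, 11) = 18564 · 4368 = 81087552. Avoidance count = 2333606220 − 81087552 = 2252518668.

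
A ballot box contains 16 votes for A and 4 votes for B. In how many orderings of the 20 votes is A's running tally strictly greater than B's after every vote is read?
Strict-lead orderings = 2907

Total orderings of the 20 votes with 16 for A: C(20, 16) = 4845. By the Bertrand ballot formula (Cycle Lemma / reflection principle), the number of orderings in which A is strictly ahead of B throughout is (p − q)/(p + q) · C(p + q, p) = (16 − 4)/(16 + 4) · 4845 = 2907.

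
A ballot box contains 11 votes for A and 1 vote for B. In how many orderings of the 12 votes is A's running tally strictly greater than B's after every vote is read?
Strict-lead orderings = 10

Total orderings of the 12 votes with 11 for A: C(12, 11) = 12. By the Bertrand ballot formula (Cycle Lemma / reflection principle), the number of orderings in which A is strictly ahead of B throughout is (p − q)/(p + q) · C(p + q, p) = (11 − 1)/(11 + 1) · 12 = 10.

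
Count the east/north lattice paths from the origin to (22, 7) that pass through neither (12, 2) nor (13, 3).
Number of paths = 1017237

Inclusion–exclusion. Total paths: C(29, 22) = 1560780. Through P₁: C(14, 12)·C(15, 10) = 273273. Through P₂: C(16, 13)·C(13, 9) = 400400. Since P₁ is strictly southwest of P₂, a monotone path through both must visit P₁ then P₂; paths through both = C(14, 12)·C(2, 1)·C(13, 9) = 130130. Avoid both = 1560780 − 273273 − 400400 + 130130 = 1017237.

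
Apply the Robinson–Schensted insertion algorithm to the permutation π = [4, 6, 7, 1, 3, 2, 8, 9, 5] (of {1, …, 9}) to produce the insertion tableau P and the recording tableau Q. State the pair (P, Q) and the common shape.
P = [1, 2, 5, 8, 9] / [3, 6, 7] / [4];  Q = [1, 2, 3, 7, 8] / [4, 5, 9] / [6];  common shape = (5, 3, 1)

Row-insert the values π_1, π_2, … into P one at a time, bumping the leftmost entry strictly greater than the inserted value down to the next row. The recording tableau Q records, in position (i, j), the step at which that cell was added to P.
  Insert 4 (step 1): P = [4];  Q = [1]
  Insert 6 (step 2): P = [4, 6];  Q = [1, 2]
  Insert 7 (step 3): P = [4, 6, 7];  Q = [1, 2, 3]
  Insert 1 (step 4): P = [1, 6, 7] / [4];  Q = [1, 2, 3] / [4]
  Insert 3 (step 5): P = [1, 3, 7] / [4, 6];  Q = [1, 2, 3] / [4, 5]
  Insert 2 (step 6): P = [1, 2, 7] / [3, 6] / [4];  Q = [1, 2, 3] / [4, 5] / [6]
  Insert 8 (step 7): P = [1, 2, 7, 8] / [3, 6] / [4];  Q = [1, 2, 3, 7] / [4, 5] / [6]
  Insert 9 (step 8): P = [1, 2, 7, 8, 9] / [3, 6] / [4];  Q = [1, 2, 3, 7, 8] / [4, 5] / [6]
  Insert 5 (step 9): P = [1, 2, 5, 8, 9] / [3, 6, 7] / [4];  Q = [1, 2, 3, 7, 8] / [4, 5, 9] / [6]
Final shape: (5, 3, 1).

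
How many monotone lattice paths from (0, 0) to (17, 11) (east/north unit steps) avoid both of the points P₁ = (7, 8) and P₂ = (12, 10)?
Number of paths = 16564704

Inclusion–exclusion. Total paths: C(28, 17) = 21474180. Through P₁: C(15, 7)·C(13, 10) = 1840410. Through P₂: C(22, 12)·C(6, 5) = 3879876. Since P₁ is strictly southwest of P₂, a monotone path through both must visit P₁ then P₂; paths through both = C(15, 7)·C(7, 5)·C(6, 5) = 810810. Avoid both = 21474180 − 1840410 − 3879876 + 810810 = 16564704.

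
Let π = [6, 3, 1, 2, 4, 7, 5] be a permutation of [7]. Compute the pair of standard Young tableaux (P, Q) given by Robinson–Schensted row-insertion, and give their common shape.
P = [1, 2, 4, 5] / [3, 7] / [6];  Q = [1, 4, 5, 6] / [2, 7] / [3];  common shape = (4, 2, 1)

Row-insert the values π_1, π_2, … into P one at a time, bumping the leftmost entry strictly greater than the inserted value down to the next row. The recording tableau Q records, in position (i, j), the step at which that cell was added to P.
  Insert 6 (step 1): P = [6];  Q = [1]
  Insert 3 (step 2): P = [3] / [6];  Q = [1] / [2]
  Insert 1 (step 3): P = [1] / [3] / [6];  Q = [1] / [2] / [3]
  Insert 2 (step 4): P = [1, 2] / [3] / [6];  Q = [1, 4] / [2] / [3]
  Insert 4 (step 5): P = [1, 2, 4] / [3] / [6];  Q = [1, 4, 5] / [2] / [3]
  Insert 7 (step 6): P = [1, 2, 4, 7] / [3] / [6];  Q = [1, 4, 5, 6] / [2] / [3]
  Insert 5 (step 7): P = [1, 2, 4, 5] / [3, 7] / [6];  Q = [1, 4, 5, 6] / [2, 7] / [3]
Final shape: (4, 2, 1).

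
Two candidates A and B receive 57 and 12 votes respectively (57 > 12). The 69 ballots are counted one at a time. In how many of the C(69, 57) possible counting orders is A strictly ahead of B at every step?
Strict-lead orderings = 5748967596840

Total orderings of the 69 votes with 57 for A: C(69, 57) = 8815083648488. By the Bertrand ballot formula (Cycle Lemma / reflection principle), the number of orderings in which A is strictly ahead of B throughout is (p − q)/(p + q) · C(p + q, p) = (57 − 12)/(57 + 12) · 8815083648488 = 5748967596840.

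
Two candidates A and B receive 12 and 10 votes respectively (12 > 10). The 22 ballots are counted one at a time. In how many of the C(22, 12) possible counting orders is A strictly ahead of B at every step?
Strict-lead orderings = 58786

Total orderings of the 22 votes with 12 for A: C(22, 12) = 646646. By the Bertrand ballot formula (Cycle Lemma / reflection principle), the number of orderings in which A is strictly ahead of B throughout is (p − q)/(p + q) · C(p + q, p) = (12 − 10)/(12 + 10) · 646646 = 58786.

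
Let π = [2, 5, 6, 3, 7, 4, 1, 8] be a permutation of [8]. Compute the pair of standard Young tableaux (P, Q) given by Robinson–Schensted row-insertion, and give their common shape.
P = [1, 3, 4, 7, 8] / [2, 6] / [5];  Q = [1, 2, 3, 5, 8] / [4, 6] / [7];  common shape = (5, 2, 1)

Row-insert the values π_1, π_2, … into P one at a time, bumping the leftmost entry strictly greater than the inserted value down to the next row. The recording tableau Q records, in position (i, j), the step at which that cell was added to P.
  Insert 2 (step 1): P = [2];  Q = [1]
  Insert 5 (step 2): P = [2, 5];  Q = [1, 2]
  Insert 6 (step 3): P = [2, 5, 6];  Q = [1, 2, 3]
  Insert 3 (step 4): P = [2, 3, 6] / [5];  Q = [1, 2, 3] / [4]
  Insert 7 (step 5): P = [2, 3, 6, 7] / [5];  Q = [1, 2, 3, 5] / [4]
  Insert 4 (step 6): P = [2, 3, 4, 7] / [5, 6];  Q = [1, 2, 3, 5] / [4, 6]
  Insert 1 (step 7): P = [1, 3, 4, 7] / [2, 6] / [5];  Q = [1, 2, 3, 5] / [4, 6] / [7]
  Insert 8 (step 8): P = [1, 3, 4, 7, 8] / [2, 6] / [5];  Q = [1, 2, 3, 5, 8] / [4, 6] / [7]
Final shape: (5, 2, 1).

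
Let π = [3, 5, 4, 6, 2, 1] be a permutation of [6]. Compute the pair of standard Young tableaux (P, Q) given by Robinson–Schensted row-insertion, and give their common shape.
P = [1, 4, 6] / [2] / [3] / [5];  Q = [1, 2, 4] / [3] / [5] / [6];  common shape = (3, 1, 1, 1)

Row-insert the values π_1, π_2, … into P one at a time, bumping the leftmost entry strictly greater than the inserted value down to the next row. The recording tableau Q records, in position (i, j), the step at which that cell was added to P.
  Insert 3 (step 1): P = [3];  Q = [1]
  Insert 5 (step 2): P = [3, 5];  Q = [1, 2]
  Insert 4 (step 3): P = [3, 4] / [5];  Q = [1, 2] / [3]
  Insert 6 (step 4): P = [3, 4, 6] / [5];  Q = [1, 2, 4] / [3]
  Insert 2 (step 5): P = [2, 4, 6] / [3] / [5];  Q = [1, 2, 4] / [3] / [5]
  Insert 1 (step 6): P = [1, 4, 6] / [2] / [3] / [5];  Q = [1, 2, 4] / [3] / [5] / [6]
Final shape: (3, 1, 1, 1).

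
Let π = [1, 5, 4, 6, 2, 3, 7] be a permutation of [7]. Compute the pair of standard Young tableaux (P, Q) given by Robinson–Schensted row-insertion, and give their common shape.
P = [1, 2, 3, 7] / [4, 6] / [5];  Q = [1, 2, 4, 7] / [3, 6] / [5];  common shape = (4, 2, 1)

Row-insert the values π_1, π_2, … into P one at a time, bumping the leftmost entry strictly greater than the inserted value down to the next row. The recording tableau Q records, in position (i, j), the step at which that cell was added to P.
  Insert 1 (step 1): P = [1];  Q = [1]
  Insert 5 (step 2): P = [1, 5];  Q = [1, 2]
  Insert 4 (step 3): P = [1, 4] / [5];  Q = [1, 2] / [3]
  Insert 6 (step 4): P = [1, 4, 6] / [5];  Q = [1, 2, 4] / [3]
  Insert 2 (step 5): P = [1, 2, 6] / [4] / [5];  Q = [1, 2, 4] / [3] / [5]
  Insert 3 (step 6): P = [1, 2, 3] / [4, 6] / [5];  Q = [1, 2, 4] / [3, 6] / [5]
  Insert 7 (step 7): P = [1, 2, 3, 7] / [4, 6] / [5];  Q = [1, 2, 4, 7] / [3, 6] / [5]
Final shape: (4, 2, 1).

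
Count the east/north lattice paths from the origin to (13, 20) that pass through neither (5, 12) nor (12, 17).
Number of paths = 305546724

Inclusion–exclusion. Total paths: C(33, 13) = 573166440. Through P₁: C(17, 5)·C(16, 8) = 79639560. Through P₂: C(29, 12)·C(4, 1) = 207583740. Since P₁ is strictly southwest of P₂, a monotone path through both must visit P₁ then P₂; paths through both = C(17, 5)·C(12, 7)·C(4, 1) = 19603584. Avoid both = 573166440 − 79639560 − 207583740 + 19603584 = 305546724.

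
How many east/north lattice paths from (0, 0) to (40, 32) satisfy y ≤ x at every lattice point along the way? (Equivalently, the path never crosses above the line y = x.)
Number of paths = 62609137111405056942

By the reflection principle (André's argument), the number of monotone paths to (40, 32) with n ≤ m that never go above y = x is C(72, 40) − C(72, 41) = 285219402396400814958 − 222610265284995758016 = 62609137111405056942.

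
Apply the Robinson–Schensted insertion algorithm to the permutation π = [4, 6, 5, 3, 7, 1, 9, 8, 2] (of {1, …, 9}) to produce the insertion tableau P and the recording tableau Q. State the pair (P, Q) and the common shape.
P = [1, 2, 7, 8] / [3, 5] / [4, 9] / [6];  Q = [1, 2, 5, 7] / [3, 8] / [4, 9] / [6];  common shape = (4, 2, 2, 1)

Row-insert the values π_1, π_2, … into P one at a time, bumping the leftmost entry strictly greater than the inserted value down to the next row. The recording tableau Q records, in position (i, j), the step at which that cell was added to P.
  Insert 4 (step 1): P = [4];  Q = [1]
  Insert 6 (step 2): P = [4, 6];  Q = [1, 2]
  Insert 5 (step 3): P = [4, 5] / [6];  Q = [1, 2] / [3]
  Insert 3 (step 4): P = [3, 5] / [4] / [6];  Q = [1, 2] / [3] / [4]
  Insert 7 (step 5): P = [3, 5, 7] / [4] / [6];  Q = [1, 2, 5] / [3] / [4]
  Insert 1 (step 6): P = [1, 5, 7] / [3] / [4] / [6];  Q = [1, 2, 5] / [3] / [4] / [6]
  Insert 9 (step 7): P = [1, 5, 7, 9] / [3] / [4] / [6];  Q = [1, 2, 5, 7] / [3] / [4] / [6]
  Insert 8 (step 8): P = [1, 5, 7, 8] / [3, 9] / [4] / [6];  Q = [1, 2, 5, 7] / [3, 8] / [4] / [6]
  Insert 2 (step 9): P = [1, 2, 7, 8] / [3, 5] / [4, 9] / [6];  Q = [1, 2, 5, 7] / [3, 8] / [4, 9] / [6]
Final shape: (4, 2, 2, 1).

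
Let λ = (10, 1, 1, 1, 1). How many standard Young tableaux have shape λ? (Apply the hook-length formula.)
# SYT of shape (10, 1, 1, 1, 1) = 715

Hook-length formula: f^λ = n! / Π hook(c), product over all cells c of the Young diagram. For λ = (10, 1, 1, 1, 1), n = 14 boxes. Hook lengths by row (left-to-right, top-to-bottom): [14, 9, 8, 7, 6, 5, 4, 3, 2, 1]; [4]; [3]; [2]; [1]. Product of hooks = 121927680. So f^λ = 14! / 121927680 = 87178291200 / 121927680 = 715.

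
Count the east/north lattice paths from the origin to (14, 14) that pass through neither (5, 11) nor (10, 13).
Number of paths = 33893950

Inclusion–exclusion. Total paths: C(28, 14) = 40116600. Through P₁: C(16, 5)·C(12, 9) = 960960. Through P₂: C(23, 10)·C(5, 4) = 5720330. Since P₁ is strictly southwest of P₂, a monotone path through both must visit P₁ then P₂; paths through both = C(16, 5)·C(7, 5)·C(5, 4) = 458640. Avoid both = 40116600 − 960960 − 5720330 + 458640 = 33893950.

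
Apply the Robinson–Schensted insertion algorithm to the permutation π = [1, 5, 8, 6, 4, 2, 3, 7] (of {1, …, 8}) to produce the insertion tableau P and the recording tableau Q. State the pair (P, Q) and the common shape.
P = [1, 2, 3, 7] / [4, 6] / [5] / [8];  Q = [1, 2, 3, 8] / [4, 7] / [5] / [6];  common shape = (4, 2, 1, 1)

Row-insert the values π_1, π_2, … into P one at a time, bumping the leftmost entry strictly greater than the inserted value down to the next row. The recording tableau Q records, in position (i, j), the step at which that cell was added to P.
  Insert 1 (step 1): P = [1];  Q = [1]
  Insert 5 (step 2): P = [1, 5];  Q = [1, 2]
  Insert 8 (step 3): P = [1, 5, 8];  Q = [1, 2, 3]
  Insert 6 (step 4): P = [1, 5, 6] / [8];  Q = [1, 2, 3] / [4]
  Insert 4 (step 5): P = [1, 4, 6] / [5] / [8];  Q = [1, 2, 3] / [4] / [5]
  Insert 2 (step 6): P = [1, 2, 6] / [4] / [5] / [8];  Q = [1, 2, 3] / [4] / [5] / [6]
  Insert 3 (step 7): P = [1, 2, 3] / [4, 6] / [5] / [8];  Q = [1, 2, 3] / [4, 7] / [5] / [6]
  Insert 7 (step 8): P = [1, 2, 3, 7] / [4, 6] / [5] / [8];  Q = [1, 2, 3, 8] / [4, 7] / [5] / [6]
Final shape: (4, 2, 1, 1).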